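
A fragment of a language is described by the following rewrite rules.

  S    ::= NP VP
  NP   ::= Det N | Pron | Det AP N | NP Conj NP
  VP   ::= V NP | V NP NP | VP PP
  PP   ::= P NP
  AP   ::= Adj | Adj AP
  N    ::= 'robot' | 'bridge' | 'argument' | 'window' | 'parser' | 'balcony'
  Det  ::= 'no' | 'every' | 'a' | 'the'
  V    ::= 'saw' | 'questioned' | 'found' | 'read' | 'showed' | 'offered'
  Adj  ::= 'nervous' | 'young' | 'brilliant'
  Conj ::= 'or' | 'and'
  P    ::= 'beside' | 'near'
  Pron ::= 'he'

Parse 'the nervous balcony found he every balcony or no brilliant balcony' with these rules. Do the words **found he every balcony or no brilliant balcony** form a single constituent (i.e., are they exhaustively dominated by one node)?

[S [NP [Det the] [AP [Adj nervous]] [N balcony]] [VP [V found] [NP [Pron he]] [NP [NP [Det every] [N balcony]] [Conj or] [NP [Det no] [AP [Adj brilliant]] [N balcony]]]]]
The words 'found he every balcony or no brilliant balcony' are exhaustively dominated by a single VP node (built by VP → V NP NP), so they form a constituent.

Yes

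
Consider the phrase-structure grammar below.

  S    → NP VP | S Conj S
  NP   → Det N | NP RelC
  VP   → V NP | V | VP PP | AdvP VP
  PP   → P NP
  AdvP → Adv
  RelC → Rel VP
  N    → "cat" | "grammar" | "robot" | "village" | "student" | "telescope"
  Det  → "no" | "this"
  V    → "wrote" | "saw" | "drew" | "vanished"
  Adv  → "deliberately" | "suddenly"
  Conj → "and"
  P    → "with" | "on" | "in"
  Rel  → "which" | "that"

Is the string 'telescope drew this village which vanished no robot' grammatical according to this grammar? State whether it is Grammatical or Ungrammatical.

Ungrammatical

For S → NP VP, no prefix of the string parses as an NP. The alternative S rule S → S Conj S likewise has no satisfying split.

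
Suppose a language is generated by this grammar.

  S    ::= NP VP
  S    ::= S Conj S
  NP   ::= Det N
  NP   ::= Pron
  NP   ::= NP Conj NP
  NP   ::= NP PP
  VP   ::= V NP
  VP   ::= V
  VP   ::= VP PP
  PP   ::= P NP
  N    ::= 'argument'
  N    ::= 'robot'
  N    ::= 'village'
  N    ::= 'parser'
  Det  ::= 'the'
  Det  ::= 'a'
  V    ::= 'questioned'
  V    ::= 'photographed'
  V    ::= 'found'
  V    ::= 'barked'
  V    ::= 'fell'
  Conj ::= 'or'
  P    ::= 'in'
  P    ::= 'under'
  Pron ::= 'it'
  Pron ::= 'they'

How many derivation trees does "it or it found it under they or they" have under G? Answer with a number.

Two of the 3 distinct bracketings:
[S [NP [NP [Pron it]] [Conj or] [NP [Pron it]]] [VP [V found] [NP [NP [NP [Pron it]] [PP [P under] [NP [Pron they]]]] [Conj or] [NP [Pron they]]]]]
[S [NP [NP [Pron it]] [Conj or] [NP [Pron it]]] [VP [V found] [NP [NP [Pron it]] [PP [P under] [NP [NP [Pron they]] [Conj or] [NP [Pron they]]]]]]]
The trees differ in how a recursive rule is bracketed over the same span.

3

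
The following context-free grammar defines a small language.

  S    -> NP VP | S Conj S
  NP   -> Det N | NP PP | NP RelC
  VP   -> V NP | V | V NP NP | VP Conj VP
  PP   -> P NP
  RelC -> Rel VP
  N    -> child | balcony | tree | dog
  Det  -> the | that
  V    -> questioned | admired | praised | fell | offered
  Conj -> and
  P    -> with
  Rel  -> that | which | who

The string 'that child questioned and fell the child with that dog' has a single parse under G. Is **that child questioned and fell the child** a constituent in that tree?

No

[S [NP [Det that] [N child]] [VP [VP [V questioned]] [Conj and] [VP [V fell] [NP [NP [Det the] [N child]] [PP [P with] [NP [Det that] [N dog]]]]]]]
The smallest constituent containing 'that child questioned and fell the child' is the S spanning 'that child questioned and fell the child with that dog'; no single node in the tree dominates exactly the given words.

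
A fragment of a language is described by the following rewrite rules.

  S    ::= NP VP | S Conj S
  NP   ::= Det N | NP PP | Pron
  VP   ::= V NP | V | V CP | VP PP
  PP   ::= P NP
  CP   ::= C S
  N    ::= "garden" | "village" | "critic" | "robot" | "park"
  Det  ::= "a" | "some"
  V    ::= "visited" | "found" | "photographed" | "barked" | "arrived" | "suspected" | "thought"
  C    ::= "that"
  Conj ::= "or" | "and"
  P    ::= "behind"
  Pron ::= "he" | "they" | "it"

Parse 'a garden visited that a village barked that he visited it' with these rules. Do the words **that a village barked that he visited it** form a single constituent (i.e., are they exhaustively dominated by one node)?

Yes

[S [NP [Det a] [N garden]] [VP [V visited] [CP [C that] [S [NP [Det a] [N village]] [VP [V barked] [CP [C that] [S [NP [Pron he]] [VP [V visited] [NP [Pron it]]]]]]]]]]
The words 'that a village barked that he visited it' are exhaustively dominated by a single CP node (built by CP → C S), so they form a constituent.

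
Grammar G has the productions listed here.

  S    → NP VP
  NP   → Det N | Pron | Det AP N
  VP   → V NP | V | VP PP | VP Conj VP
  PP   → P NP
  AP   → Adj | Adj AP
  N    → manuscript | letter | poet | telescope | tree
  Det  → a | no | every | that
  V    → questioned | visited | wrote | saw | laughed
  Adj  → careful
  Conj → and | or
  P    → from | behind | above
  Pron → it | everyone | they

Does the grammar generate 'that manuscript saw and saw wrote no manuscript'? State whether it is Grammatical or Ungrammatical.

A V word can never sit immediately before a V word in any string this grammar generates, so the substring 'saw wrote' rules out a derivation.

Ungrammatical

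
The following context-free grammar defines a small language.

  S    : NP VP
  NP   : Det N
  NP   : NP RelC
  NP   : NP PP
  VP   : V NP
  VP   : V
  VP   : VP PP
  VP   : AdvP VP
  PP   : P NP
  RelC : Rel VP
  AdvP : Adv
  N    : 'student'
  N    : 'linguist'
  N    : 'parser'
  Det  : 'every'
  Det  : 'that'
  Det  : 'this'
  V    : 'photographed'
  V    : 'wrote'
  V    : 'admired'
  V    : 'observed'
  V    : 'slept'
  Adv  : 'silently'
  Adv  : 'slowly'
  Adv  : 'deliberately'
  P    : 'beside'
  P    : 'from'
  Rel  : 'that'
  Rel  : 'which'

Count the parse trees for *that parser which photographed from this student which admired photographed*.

Two of the 4 distinct bracketings:
[S [NP [NP [Det that] [N parser]] [RelC [Rel which] [VP [VP [V photographed]] [PP [P from] [NP [NP [Det this] [N student]] [RelC [Rel which] [VP [V admired]]]]]]]] [VP [V photographed]]]
[S [NP [NP [NP [Det that] [N parser]] [RelC [Rel which] [VP [VP [V photographed]] [PP [P from] [NP [Det this] [N student]]]]]] [RelC [Rel which] [VP [V admired]]]] [VP [V photographed]]]
The trees differ in how a recursive rule is bracketed over the same span.

4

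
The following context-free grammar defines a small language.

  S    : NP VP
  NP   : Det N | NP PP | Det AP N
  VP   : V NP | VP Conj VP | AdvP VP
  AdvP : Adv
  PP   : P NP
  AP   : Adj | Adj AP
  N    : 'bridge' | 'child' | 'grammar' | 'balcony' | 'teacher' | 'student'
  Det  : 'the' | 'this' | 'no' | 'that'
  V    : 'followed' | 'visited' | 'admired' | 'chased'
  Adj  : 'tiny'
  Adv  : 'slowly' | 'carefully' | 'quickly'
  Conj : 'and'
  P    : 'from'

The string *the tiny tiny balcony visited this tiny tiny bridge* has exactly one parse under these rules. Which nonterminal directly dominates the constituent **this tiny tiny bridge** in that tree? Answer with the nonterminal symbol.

[S [NP [Det the] [AP [Adj tiny] [AP [Adj tiny]]] [N balcony]] [VP [V visited] [NP [Det this] [AP [Adj tiny] [AP [Adj tiny]]] [N bridge]]]]
The span 'this tiny tiny bridge' is the NP node built by NP → Det AP N.
Its mother is the VP built by VP → V NP.

VP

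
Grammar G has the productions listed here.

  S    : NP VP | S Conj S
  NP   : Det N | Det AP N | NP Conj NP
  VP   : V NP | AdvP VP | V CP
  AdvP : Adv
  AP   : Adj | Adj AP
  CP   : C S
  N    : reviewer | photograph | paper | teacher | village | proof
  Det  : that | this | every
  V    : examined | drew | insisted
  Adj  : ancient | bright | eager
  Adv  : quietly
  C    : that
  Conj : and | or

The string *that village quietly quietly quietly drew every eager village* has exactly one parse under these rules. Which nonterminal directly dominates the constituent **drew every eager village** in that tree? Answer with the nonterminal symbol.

[S [NP [Det that] [N village]] [VP [AdvP [Adv quietly]] [VP [AdvP [Adv quietly]] [VP [AdvP [Adv quietly]] [VP [V drew] [NP [Det every] [AP [Adj eager]] [N village]]]]]]]
The span 'drew every eager village' is the VP node built by VP → V NP.
Its mother is the VP built by VP → AdvP VP.

VP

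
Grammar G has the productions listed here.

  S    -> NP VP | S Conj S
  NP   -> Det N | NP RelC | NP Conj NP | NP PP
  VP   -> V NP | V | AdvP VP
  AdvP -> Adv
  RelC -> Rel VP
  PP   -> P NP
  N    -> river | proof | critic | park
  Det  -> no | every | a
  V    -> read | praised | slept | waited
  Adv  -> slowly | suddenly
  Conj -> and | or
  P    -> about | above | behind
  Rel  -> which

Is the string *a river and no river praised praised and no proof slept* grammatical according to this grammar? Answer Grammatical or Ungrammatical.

For S → NP VP, every NP-prefix leaves a non-VP remainder: after 'a river' the remainder is not a VP; after 'a river and no river' the remainder is not a VP. The alternative S rule S → S Conj S likewise has no satisfying split.

Ungrammatical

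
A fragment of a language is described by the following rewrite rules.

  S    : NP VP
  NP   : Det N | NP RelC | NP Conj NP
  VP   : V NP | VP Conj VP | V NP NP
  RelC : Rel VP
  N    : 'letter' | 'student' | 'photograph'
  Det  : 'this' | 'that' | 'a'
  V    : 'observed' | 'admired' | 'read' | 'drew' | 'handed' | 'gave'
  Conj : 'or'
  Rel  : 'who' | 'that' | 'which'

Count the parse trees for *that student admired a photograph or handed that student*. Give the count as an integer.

1

[S [NP [Det that] [N student]] [VP [VP [V admired] [NP [Det a] [N photograph]]] [Conj or] [VP [V handed] [NP [Det that] [N student]]]]]
No rule offers an alternative attachment or grouping for any span, so this is the only derivation.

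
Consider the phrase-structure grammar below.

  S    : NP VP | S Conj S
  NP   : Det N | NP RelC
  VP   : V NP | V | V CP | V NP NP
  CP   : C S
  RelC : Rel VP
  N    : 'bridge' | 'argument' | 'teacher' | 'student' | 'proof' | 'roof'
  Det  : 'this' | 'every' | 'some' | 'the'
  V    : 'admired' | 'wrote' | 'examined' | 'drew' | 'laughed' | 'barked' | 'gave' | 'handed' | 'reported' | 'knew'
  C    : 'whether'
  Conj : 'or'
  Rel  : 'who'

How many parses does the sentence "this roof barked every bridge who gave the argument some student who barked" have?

Two of the 3 distinct bracketings:
[S [NP [Det this] [N roof]] [VP [V barked] [NP [NP [Det every] [N bridge]] [RelC [Rel who] [VP [V gave] [NP [Det the] [N argument]] [NP [NP [Det some] [N student]] [RelC [Rel who] [VP [V barked]]]]]]]]]
[S [NP [Det this] [N roof]] [VP [V barked] [NP [NP [NP [Det every] [N bridge]] [RelC [Rel who] [VP [V gave] [NP [Det the] [N argument]] [NP [Det some] [N student]]]]] [RelC [Rel who] [VP [V barked]]]]]]
The trees differ in how a recursive rule is bracketed over the same span.

3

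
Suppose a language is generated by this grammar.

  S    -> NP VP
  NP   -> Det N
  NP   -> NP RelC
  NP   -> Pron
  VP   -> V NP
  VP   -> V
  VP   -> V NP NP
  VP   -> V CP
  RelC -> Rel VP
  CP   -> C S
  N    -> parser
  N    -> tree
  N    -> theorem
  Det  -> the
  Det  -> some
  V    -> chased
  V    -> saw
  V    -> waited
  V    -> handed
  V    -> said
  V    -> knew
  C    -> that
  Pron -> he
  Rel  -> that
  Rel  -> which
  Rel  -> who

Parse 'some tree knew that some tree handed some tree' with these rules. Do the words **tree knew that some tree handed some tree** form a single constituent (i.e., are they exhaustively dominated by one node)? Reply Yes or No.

[S [NP [Det some] [N tree]] [VP [V knew] [CP [C that] [S [NP [Det some] [N tree]] [VP [V handed] [NP [Det some] [N tree]]]]]]]
The smallest constituent containing 'tree knew that some tree handed some tree' is the S spanning 'some tree knew that some tree handed some tree'; no single node in the tree dominates exactly the given words.

No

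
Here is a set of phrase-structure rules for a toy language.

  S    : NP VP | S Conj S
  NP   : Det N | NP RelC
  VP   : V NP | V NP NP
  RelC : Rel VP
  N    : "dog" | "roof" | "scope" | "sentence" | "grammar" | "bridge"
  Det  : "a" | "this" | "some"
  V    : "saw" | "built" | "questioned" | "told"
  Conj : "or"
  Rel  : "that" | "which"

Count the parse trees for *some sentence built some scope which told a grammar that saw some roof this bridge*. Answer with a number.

Two of the 5 distinct bracketings:
[S [NP [Det some] [N sentence]] [VP [V built] [NP [NP [Det some] [N scope]] [RelC [Rel which] [VP [V told] [NP [NP [Det a] [N grammar]] [RelC [Rel that] [VP [V saw] [NP [Det some] [N roof]] [NP [Det this] [N bridge]]]]]]]]]]
[S [NP [Det some] [N sentence]] [VP [V built] [NP [NP [Det some] [N scope]] [RelC [Rel which] [VP [V told] [NP [NP [Det a] [N grammar]] [RelC [Rel that] [VP [V saw] [NP [Det some] [N roof]]]]] [NP [Det this] [N bridge]]]]]]]
The trees differ in how a recursive rule is bracketed over the same span.

5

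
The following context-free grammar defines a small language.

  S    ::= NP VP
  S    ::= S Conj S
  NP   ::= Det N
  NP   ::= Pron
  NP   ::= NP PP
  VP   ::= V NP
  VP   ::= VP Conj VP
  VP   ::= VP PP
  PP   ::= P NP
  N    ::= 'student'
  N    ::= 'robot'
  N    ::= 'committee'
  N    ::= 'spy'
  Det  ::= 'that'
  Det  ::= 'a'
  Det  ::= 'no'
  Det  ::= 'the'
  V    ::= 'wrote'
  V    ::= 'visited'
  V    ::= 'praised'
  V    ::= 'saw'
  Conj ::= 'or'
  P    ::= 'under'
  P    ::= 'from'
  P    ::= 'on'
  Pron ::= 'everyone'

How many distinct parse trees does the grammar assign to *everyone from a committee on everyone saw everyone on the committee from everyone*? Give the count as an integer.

Two of the 10 distinct bracketings:
[S [NP [NP [Pron everyone]] [PP [P from] [NP [NP [Det a] [N committee]] [PP [P on] [NP [Pron everyone]]]]]] [VP [V saw] [NP [NP [Pron everyone]] [PP [P on] [NP [NP [Det the] [N committee]] [PP [P from] [NP [Pron everyone]]]]]]]]
[S [NP [NP [Pron everyone]] [PP [P from] [NP [NP [Det a] [N committee]] [PP [P on] [NP [Pron everyone]]]]]] [VP [V saw] [NP [NP [NP [Pron everyone]] [PP [P on] [NP [Det the] [N committee]]]] [PP [P from] [NP [Pron everyone]]]]]]
The trees differ in how a recursive rule is bracketed over the same span.

10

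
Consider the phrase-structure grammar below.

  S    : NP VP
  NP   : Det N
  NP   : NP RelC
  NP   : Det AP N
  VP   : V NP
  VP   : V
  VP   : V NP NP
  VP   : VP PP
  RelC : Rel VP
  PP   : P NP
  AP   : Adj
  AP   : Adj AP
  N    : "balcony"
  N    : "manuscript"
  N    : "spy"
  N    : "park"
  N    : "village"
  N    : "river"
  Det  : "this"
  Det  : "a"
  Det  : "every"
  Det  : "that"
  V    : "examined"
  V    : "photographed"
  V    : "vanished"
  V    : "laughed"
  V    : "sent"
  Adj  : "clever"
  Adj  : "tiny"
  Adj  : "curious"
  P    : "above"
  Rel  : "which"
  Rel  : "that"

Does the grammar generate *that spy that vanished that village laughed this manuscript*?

Grammatical

S
  NP
    NP
      Det: that
      N: spy
    RelC
      Rel: that
      VP
        V: vanished
        NP
          Det: that
          N: village
  VP
    V: laughed
    NP
      Det: this
      N: manuscript
Every word is introduced by a lexical rule and the phrasal rules combine the resulting categories into a single S.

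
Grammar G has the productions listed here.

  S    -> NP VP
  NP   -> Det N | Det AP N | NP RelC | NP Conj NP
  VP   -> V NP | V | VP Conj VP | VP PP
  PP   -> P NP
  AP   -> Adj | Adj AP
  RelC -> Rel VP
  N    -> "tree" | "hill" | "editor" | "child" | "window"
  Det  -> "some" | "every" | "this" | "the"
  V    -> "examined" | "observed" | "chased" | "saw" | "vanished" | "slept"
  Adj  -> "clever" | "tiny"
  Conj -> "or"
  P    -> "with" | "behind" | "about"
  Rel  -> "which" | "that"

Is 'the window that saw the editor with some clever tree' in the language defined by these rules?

For S → NP VP, every NP-prefix leaves a non-VP remainder: after 'the window' the remainder is not a VP; after 'the window that saw' the remainder is not a VP; after 'the window that saw the editor' the remainder is not a VP.

Ungrammatical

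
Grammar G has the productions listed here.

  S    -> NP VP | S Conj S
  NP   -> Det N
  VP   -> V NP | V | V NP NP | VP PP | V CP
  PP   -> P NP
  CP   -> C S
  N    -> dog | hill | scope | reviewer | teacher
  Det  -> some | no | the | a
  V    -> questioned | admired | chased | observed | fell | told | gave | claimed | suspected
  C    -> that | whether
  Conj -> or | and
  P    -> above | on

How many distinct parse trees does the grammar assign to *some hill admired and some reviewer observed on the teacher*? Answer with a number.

[S [S [NP [Det some] [N hill]] [VP [V admired]]] [Conj and] [S [NP [Det some] [N reviewer]] [VP [VP [V observed]] [PP [P on] [NP [Det the] [N teacher]]]]]]
No rule offers an alternative attachment or grouping for any span, so this is the only derivation.

1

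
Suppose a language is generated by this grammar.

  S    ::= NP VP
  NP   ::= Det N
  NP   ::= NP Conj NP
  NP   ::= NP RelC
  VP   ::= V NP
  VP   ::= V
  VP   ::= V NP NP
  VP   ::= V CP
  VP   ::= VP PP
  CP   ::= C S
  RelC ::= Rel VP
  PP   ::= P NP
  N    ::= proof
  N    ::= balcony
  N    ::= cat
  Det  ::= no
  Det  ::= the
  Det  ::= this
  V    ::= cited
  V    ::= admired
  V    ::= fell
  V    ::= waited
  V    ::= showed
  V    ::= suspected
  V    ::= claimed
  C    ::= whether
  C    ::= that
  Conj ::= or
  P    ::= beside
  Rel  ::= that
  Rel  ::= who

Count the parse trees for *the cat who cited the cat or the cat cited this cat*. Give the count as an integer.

2

The two bracketings:
[S [NP [NP [NP [Det the] [N cat]] [RelC [Rel who] [VP [V cited] [NP [Det the] [N cat]]]]] [Conj or] [NP [Det the] [N cat]]] [VP [V cited] [NP [Det this] [N cat]]]]
[S [NP [NP [Det the] [N cat]] [RelC [Rel who] [VP [V cited] [NP [NP [Det the] [N cat]] [Conj or] [NP [Det the] [N cat]]]]]] [VP [V cited] [NP [Det this] [N cat]]]]
The trees differ in how a recursive rule is bracketed over the same span.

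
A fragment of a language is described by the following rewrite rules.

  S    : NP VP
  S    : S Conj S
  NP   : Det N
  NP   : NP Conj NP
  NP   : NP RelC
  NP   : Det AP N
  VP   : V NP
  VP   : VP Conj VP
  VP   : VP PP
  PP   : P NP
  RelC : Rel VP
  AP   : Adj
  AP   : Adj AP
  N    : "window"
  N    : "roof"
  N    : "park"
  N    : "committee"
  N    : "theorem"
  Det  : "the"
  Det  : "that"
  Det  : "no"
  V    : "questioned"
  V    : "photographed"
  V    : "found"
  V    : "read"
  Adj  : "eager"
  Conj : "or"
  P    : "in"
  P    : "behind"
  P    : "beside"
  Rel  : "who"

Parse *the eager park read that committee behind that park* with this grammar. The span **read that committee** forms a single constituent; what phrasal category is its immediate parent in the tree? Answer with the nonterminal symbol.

[S [NP [Det the] [AP [Adj eager]] [N park]] [VP [VP [V read] [NP [Det that] [N committee]]] [PP [P behind] [NP [Det that] [N park]]]]]
The span 'read that committee' is the VP node built by VP → V NP.
Its mother is the VP built by VP → VP PP.

VP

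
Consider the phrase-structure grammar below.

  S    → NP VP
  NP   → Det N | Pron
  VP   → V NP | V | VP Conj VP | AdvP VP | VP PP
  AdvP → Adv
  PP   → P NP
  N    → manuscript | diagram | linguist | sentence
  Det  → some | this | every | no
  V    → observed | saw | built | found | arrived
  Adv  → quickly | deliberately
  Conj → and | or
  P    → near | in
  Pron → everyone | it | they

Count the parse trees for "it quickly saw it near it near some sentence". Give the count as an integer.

Two of the 3 distinct bracketings:
[S [NP [Pron it]] [VP [AdvP [Adv quickly]] [VP [VP [VP [V saw] [NP [Pron it]]] [PP [P near] [NP [Pron it]]]] [PP [P near] [NP [Det some] [N sentence]]]]]]
[S [NP [Pron it]] [VP [VP [AdvP [Adv quickly]] [VP [VP [V saw] [NP [Pron it]]] [PP [P near] [NP [Pron it]]]]] [PP [P near] [NP [Det some] [N sentence]]]]]
The trees differ in how a recursive rule is bracketed over the same span.

3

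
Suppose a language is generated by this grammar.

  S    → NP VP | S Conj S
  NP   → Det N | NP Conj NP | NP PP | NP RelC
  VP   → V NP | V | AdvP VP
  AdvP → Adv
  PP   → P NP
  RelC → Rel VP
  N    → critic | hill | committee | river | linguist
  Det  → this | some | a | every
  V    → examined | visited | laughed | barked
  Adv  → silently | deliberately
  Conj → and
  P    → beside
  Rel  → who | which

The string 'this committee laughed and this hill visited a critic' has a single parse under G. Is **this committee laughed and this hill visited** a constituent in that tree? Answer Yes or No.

No

[S [S [NP [Det this] [N committee]] [VP [V laughed]]] [Conj and] [S [NP [Det this] [N hill]] [VP [V visited] [NP [Det a] [N critic]]]]]
The smallest constituent containing 'this committee laughed and this hill visited' is the S spanning 'this committee laughed and this hill visited a critic'; no single node in the tree dominates exactly the given words.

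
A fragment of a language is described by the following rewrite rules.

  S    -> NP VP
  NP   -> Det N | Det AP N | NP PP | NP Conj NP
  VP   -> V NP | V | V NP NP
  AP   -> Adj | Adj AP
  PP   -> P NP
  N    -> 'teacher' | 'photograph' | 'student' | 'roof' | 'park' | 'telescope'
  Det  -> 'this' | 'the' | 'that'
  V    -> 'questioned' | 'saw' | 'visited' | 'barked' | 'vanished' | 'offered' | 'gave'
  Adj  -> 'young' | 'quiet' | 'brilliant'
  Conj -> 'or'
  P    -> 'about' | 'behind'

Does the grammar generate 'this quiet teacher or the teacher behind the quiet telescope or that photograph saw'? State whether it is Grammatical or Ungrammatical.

Grammatical

[S [NP [NP [NP [Det this] [AP [Adj quiet]] [N teacher]] [Conj or] [NP [Det the] [N teacher]]] [PP [P behind] [NP [NP [Det the] [AP [Adj quiet]] [N telescope]] [Conj or] [NP [Det that] [N photograph]]]]] [VP [V saw]]]
Every word is introduced by a lexical rule and the phrasal rules combine the resulting categories into a single S.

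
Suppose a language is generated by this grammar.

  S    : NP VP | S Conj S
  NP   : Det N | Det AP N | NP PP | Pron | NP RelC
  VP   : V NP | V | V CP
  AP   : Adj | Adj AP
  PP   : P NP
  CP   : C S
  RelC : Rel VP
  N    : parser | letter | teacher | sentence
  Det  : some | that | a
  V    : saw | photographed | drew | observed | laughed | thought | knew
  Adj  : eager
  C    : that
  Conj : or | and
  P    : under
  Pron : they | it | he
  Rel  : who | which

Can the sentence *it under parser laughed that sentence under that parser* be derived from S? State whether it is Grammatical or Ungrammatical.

Ungrammatical

A P word can never sit immediately before an N word in any string this grammar generates, so the substring 'under parser' rules out a derivation.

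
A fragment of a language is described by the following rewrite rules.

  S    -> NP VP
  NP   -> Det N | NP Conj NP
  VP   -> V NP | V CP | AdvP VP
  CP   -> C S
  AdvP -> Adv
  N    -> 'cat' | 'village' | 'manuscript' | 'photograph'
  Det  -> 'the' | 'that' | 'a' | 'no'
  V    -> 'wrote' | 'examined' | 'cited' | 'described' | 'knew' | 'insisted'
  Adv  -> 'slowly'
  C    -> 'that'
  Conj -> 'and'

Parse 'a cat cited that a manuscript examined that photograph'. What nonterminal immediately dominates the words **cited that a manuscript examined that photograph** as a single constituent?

VP

S
  NP
    Det: a
    N: cat
  VP
    V: cited
    CP
      C: that
      S
        NP
          Det: a
          N: manuscript
        VP
          V: examined
          NP
            Det: that
            N: photograph
The span 'cited that a manuscript examined that photograph' is the VP node built by VP → V CP.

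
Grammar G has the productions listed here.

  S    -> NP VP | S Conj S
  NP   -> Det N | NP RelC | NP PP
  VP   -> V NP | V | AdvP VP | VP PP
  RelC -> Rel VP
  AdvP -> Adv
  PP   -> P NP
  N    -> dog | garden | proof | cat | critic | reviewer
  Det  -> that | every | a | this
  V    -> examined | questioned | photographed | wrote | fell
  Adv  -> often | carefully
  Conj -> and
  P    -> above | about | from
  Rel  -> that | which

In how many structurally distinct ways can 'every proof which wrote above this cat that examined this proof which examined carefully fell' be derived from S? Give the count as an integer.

Two of the 10 distinct bracketings:
[S [NP [NP [Det every] [N proof]] [RelC [Rel which] [VP [VP [V wrote]] [PP [P above] [NP [NP [Det this] [N cat]] [RelC [Rel that] [VP [V examined] [NP [NP [Det this] [N proof]] [RelC [Rel which] [VP [V examined]]]]]]]]]]] [VP [AdvP [Adv carefully]] [VP [V fell]]]]
[S [NP [NP [Det every] [N proof]] [RelC [Rel which] [VP [VP [V wrote]] [PP [P above] [NP [NP [NP [Det this] [N cat]] [RelC [Rel that] [VP [V examined] [NP [Det this] [N proof]]]]] [RelC [Rel which] [VP [V examined]]]]]]]] [VP [AdvP [Adv carefully]] [VP [V fell]]]]
The trees differ in how a recursive rule is bracketed over the same span.

10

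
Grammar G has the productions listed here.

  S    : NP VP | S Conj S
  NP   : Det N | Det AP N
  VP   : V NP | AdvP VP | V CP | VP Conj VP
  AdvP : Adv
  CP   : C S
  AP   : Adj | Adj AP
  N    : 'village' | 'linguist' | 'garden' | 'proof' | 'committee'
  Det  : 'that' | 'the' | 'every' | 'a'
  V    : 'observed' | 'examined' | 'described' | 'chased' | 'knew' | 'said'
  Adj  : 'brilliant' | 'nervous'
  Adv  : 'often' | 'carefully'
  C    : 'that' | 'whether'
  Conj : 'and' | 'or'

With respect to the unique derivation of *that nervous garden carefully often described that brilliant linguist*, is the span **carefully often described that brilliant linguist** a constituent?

[S [NP [Det that] [AP [Adj nervous]] [N garden]] [VP [AdvP [Adv carefully]] [VP [AdvP [Adv often]] [VP [V described] [NP [Det that] [AP [Adj brilliant]] [N linguist]]]]]]
The words 'carefully often described that brilliant linguist' are exhaustively dominated by a single VP node (built by VP → AdvP VP), so they form a constituent.

Yes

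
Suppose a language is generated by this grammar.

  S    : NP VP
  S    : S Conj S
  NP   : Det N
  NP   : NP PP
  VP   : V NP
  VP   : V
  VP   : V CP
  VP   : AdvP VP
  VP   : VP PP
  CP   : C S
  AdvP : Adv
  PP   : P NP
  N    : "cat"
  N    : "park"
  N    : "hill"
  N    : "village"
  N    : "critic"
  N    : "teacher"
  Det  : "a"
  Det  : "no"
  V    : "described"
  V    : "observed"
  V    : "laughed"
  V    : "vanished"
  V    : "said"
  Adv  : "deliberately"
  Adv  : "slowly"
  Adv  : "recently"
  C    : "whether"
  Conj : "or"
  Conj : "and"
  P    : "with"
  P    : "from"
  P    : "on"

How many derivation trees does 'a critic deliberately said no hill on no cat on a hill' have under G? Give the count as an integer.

9

Two of the 9 distinct bracketings:
[S [NP [Det a] [N critic]] [VP [AdvP [Adv deliberately]] [VP [V said] [NP [NP [Det no] [N hill]] [PP [P on] [NP [NP [Det no] [N cat]] [PP [P on] [NP [Det a] [N hill]]]]]]]]]
[S [NP [Det a] [N critic]] [VP [AdvP [Adv deliberately]] [VP [V said] [NP [NP [NP [Det no] [N hill]] [PP [P on] [NP [Det no] [N cat]]]] [PP [P on] [NP [Det a] [N hill]]]]]]]
The trees differ in how a recursive rule is bracketed over the same span.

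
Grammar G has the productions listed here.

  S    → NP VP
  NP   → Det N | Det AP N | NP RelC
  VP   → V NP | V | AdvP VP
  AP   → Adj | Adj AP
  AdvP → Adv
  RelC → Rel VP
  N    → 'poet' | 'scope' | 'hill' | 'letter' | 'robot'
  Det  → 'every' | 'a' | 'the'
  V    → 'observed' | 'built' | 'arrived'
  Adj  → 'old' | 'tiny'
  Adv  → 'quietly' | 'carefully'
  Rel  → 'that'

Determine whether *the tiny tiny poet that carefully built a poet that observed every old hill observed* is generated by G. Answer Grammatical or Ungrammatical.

[S [NP [NP [Det the] [AP [Adj tiny] [AP [Adj tiny]]] [N poet]] [RelC [Rel that] [VP [AdvP [Adv carefully]] [VP [V built] [NP [NP [Det a] [N poet]] [RelC [Rel that] [VP [V observed] [NP [Det every] [AP [Adj old]] [N hill]]]]]]]]] [VP [V observed]]]
The bracketing above is licensed at every node by one of the given productions, with S at the root.

Grammatical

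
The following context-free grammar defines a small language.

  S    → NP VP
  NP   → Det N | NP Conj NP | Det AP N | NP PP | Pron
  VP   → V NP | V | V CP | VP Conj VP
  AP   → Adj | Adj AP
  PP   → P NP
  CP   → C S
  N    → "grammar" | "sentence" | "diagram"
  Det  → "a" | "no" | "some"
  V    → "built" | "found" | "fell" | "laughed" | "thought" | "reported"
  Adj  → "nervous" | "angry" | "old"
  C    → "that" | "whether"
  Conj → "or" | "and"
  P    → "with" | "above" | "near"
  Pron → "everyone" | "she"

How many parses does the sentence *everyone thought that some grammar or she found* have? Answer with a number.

1

[S [NP [Pron everyone]] [VP [V thought] [CP [C that] [S [NP [NP [Det some] [N grammar]] [Conj or] [NP [Pron she]]] [VP [V found]]]]]]
No rule offers an alternative attachment or grouping for any span, so this is the only derivation.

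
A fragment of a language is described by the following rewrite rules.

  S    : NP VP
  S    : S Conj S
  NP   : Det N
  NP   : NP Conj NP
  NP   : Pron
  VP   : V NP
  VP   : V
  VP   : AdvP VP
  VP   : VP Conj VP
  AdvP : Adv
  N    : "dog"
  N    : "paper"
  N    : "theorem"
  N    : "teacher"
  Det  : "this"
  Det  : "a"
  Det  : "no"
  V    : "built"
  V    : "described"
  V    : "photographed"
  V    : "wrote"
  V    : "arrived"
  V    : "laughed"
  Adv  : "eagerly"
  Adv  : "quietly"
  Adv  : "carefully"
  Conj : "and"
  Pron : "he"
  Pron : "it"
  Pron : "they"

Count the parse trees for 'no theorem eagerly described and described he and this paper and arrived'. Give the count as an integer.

5

Two of the 5 distinct bracketings:
[S [NP [Det no] [N theorem]] [VP [AdvP [Adv eagerly]] [VP [VP [V described]] [Conj and] [VP [VP [V described] [NP [NP [Pron he]] [Conj and] [NP [Det this] [N paper]]]] [Conj and] [VP [V arrived]]]]]]
[S [NP [Det no] [N theorem]] [VP [AdvP [Adv eagerly]] [VP [VP [VP [V described]] [Conj and] [VP [V described] [NP [NP [Pron he]] [Conj and] [NP [Det this] [N paper]]]]] [Conj and] [VP [V arrived]]]]]
The trees differ in how a recursive rule is bracketed over the same span.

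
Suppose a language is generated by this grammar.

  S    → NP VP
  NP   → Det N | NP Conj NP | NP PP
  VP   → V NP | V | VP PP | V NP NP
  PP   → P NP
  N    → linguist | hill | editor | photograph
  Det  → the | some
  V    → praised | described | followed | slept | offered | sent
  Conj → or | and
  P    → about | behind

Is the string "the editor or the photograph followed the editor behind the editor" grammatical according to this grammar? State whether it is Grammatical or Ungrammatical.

[S [NP [NP [Det the] [N editor]] [Conj or] [NP [Det the] [N photograph]]] [VP [V followed] [NP [NP [Det the] [N editor]] [PP [P behind] [NP [Det the] [N editor]]]]]]
Every word is introduced by a lexical rule and the phrasal rules combine the resulting categories into a single S.

Grammatical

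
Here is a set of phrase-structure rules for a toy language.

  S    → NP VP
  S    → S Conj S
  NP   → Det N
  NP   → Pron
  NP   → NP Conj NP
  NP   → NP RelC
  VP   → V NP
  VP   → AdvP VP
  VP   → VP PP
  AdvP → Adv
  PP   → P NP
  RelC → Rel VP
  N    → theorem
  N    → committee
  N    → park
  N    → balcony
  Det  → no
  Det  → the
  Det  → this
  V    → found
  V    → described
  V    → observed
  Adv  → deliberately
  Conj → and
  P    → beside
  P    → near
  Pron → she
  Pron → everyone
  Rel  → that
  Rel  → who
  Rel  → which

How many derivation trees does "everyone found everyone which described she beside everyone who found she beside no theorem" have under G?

7

Two of the 7 distinct bracketings:
[S [NP [Pron everyone]] [VP [V found] [NP [NP [Pron everyone]] [RelC [Rel which] [VP [VP [V described] [NP [Pron she]]] [PP [P beside] [NP [NP [Pron everyone]] [RelC [Rel who] [VP [VP [V found] [NP [Pron she]]] [PP [P beside] [NP [Det no] [N theorem]]]]]]]]]]]]
[S [NP [Pron everyone]] [VP [V found] [NP [NP [Pron everyone]] [RelC [Rel which] [VP [VP [VP [V described] [NP [Pron she]]] [PP [P beside] [NP [NP [Pron everyone]] [RelC [Rel who] [VP [V found] [NP [Pron she]]]]]]] [PP [P beside] [NP [Det no] [N theorem]]]]]]]]
The trees differ in how a recursive rule is bracketed over the same span.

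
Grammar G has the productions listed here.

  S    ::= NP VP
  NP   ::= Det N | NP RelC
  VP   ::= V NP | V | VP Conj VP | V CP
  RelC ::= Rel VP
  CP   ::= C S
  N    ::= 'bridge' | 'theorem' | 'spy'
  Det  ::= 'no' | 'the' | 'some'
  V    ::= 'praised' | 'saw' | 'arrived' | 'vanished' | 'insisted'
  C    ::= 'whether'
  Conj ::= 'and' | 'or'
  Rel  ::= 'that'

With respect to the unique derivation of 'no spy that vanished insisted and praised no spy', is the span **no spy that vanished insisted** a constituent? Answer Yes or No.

[S [NP [NP [Det no] [N spy]] [RelC [Rel that] [VP [V vanished]]]] [VP [VP [V insisted]] [Conj and] [VP [V praised] [NP [Det no] [N spy]]]]]
The smallest constituent containing 'no spy that vanished insisted' is the S spanning 'no spy that vanished insisted and praised no spy'; no single node in the tree dominates exactly the given words.

No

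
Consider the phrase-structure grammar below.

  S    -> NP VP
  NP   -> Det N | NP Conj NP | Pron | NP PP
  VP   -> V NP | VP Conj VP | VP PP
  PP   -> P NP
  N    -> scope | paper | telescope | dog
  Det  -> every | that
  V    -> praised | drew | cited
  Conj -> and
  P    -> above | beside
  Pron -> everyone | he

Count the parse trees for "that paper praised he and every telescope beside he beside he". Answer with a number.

9

Two of the 9 distinct bracketings:
[S [NP [Det that] [N paper]] [VP [V praised] [NP [NP [Pron he]] [Conj and] [NP [NP [Det every] [N telescope]] [PP [P beside] [NP [NP [Pron he]] [PP [P beside] [NP [Pron he]]]]]]]]]
[S [NP [Det that] [N paper]] [VP [V praised] [NP [NP [Pron he]] [Conj and] [NP [NP [NP [Det every] [N telescope]] [PP [P beside] [NP [Pron he]]]] [PP [P beside] [NP [Pron he]]]]]]]
The trees differ in how a recursive rule is bracketed over the same span.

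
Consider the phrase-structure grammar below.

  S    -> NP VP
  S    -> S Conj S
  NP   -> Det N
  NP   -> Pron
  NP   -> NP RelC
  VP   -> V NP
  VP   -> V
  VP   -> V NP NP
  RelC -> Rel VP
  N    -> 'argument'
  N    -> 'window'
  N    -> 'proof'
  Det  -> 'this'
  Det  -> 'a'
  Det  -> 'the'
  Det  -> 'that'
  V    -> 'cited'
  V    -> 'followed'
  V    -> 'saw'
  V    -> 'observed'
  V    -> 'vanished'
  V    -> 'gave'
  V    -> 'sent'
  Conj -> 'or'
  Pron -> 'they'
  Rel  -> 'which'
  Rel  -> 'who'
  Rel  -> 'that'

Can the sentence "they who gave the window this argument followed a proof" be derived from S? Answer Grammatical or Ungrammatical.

[S [NP [NP [Pron they]] [RelC [Rel who] [VP [V gave] [NP [Det the] [N window]] [NP [Det this] [N argument]]]]] [VP [V followed] [NP [Det a] [N proof]]]]
Each bracket corresponds to one application of a listed rule, so the string is derivable from S.

Grammatical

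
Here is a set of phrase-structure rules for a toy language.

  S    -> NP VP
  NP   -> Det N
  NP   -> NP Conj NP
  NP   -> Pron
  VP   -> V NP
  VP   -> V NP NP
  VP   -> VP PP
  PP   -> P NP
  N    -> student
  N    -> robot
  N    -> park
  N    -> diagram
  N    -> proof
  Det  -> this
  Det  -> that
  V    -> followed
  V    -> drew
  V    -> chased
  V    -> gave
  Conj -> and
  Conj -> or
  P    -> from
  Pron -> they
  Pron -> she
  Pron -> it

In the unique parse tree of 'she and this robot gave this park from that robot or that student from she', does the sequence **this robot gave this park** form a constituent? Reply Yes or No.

No

[S [NP [NP [Pron she]] [Conj and] [NP [Det this] [N robot]]] [VP [VP [VP [V gave] [NP [Det this] [N park]]] [PP [P from] [NP [NP [Det that] [N robot]] [Conj or] [NP [Det that] [N student]]]]] [PP [P from] [NP [Pron she]]]]]
The smallest constituent containing 'this robot gave this park' is the S spanning 'she and this robot gave this park from that robot or that student from she'; no single node in the tree dominates exactly the given words.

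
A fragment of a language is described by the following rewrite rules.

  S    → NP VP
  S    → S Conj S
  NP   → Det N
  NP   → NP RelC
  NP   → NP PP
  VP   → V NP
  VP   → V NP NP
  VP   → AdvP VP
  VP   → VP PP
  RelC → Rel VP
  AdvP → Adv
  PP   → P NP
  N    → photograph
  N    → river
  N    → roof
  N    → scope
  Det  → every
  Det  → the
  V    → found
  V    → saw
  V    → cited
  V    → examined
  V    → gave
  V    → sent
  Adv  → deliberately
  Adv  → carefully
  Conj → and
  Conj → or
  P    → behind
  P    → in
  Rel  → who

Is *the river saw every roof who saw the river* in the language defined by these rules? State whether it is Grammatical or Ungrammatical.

[S [NP [Det the] [N river]] [VP [V saw] [NP [NP [Det every] [N roof]] [RelC [Rel who] [VP [V saw] [NP [Det the] [N river]]]]]]]
The bracketing above is licensed at every node by one of the given productions, with S at the root.

Grammatical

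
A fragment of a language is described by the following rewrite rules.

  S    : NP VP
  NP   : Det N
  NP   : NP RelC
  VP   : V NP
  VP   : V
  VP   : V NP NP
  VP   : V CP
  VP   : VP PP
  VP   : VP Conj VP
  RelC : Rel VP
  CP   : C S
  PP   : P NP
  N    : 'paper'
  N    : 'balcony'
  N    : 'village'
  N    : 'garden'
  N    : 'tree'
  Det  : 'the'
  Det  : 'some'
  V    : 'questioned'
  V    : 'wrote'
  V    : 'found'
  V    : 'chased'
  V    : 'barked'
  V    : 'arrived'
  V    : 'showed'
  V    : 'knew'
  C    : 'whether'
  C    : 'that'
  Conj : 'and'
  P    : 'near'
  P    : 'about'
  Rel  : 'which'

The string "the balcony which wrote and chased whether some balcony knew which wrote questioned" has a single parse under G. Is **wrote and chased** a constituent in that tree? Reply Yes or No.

[S [NP [NP [NP [Det the] [N balcony]] [RelC [Rel which] [VP [VP [V wrote]] [Conj and] [VP [V chased] [CP [C whether] [S [NP [Det some] [N balcony]] [VP [V knew]]]]]]]] [RelC [Rel which] [VP [V wrote]]]] [VP [V questioned]]]
The smallest constituent containing 'wrote and chased' is the VP spanning 'wrote and chased whether some balcony knew'; no single node in the tree dominates exactly the given words.

No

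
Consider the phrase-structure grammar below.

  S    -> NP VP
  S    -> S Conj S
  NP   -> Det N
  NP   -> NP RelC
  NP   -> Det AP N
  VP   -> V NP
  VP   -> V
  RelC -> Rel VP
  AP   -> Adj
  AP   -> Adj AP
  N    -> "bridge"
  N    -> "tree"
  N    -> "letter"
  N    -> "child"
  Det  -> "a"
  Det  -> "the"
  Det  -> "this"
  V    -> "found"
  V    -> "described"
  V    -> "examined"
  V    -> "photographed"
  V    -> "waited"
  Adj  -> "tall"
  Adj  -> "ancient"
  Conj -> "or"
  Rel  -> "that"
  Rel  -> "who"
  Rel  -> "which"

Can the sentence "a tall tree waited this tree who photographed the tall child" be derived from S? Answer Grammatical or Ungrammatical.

[S [NP [Det a] [AP [Adj tall]] [N tree]] [VP [V waited] [NP [NP [Det this] [N tree]] [RelC [Rel who] [VP [V photographed] [NP [Det the] [AP [Adj tall]] [N child]]]]]]]
The bracketing above is licensed at every node by one of the given productions, with S at the root.

Grammatical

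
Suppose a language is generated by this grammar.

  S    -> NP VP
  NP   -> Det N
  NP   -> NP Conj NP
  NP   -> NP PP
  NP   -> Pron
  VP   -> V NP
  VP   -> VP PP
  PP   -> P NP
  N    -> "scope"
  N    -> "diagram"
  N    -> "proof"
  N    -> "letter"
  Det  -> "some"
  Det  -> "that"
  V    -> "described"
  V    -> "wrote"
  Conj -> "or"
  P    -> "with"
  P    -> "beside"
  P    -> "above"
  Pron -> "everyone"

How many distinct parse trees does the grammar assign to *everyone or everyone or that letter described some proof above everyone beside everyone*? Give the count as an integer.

Two of the 10 distinct bracketings:
[S [NP [NP [Pron everyone]] [Conj or] [NP [NP [Pron everyone]] [Conj or] [NP [Det that] [N letter]]]] [VP [V described] [NP [NP [Det some] [N proof]] [PP [P above] [NP [NP [Pron everyone]] [PP [P beside] [NP [Pron everyone]]]]]]]]
[S [NP [NP [Pron everyone]] [Conj or] [NP [NP [Pron everyone]] [Conj or] [NP [Det that] [N letter]]]] [VP [V described] [NP [NP [NP [Det some] [N proof]] [PP [P above] [NP [Pron everyone]]]] [PP [P beside] [NP [Pron everyone]]]]]]
The trees differ in how a recursive rule is bracketed over the same span.

10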